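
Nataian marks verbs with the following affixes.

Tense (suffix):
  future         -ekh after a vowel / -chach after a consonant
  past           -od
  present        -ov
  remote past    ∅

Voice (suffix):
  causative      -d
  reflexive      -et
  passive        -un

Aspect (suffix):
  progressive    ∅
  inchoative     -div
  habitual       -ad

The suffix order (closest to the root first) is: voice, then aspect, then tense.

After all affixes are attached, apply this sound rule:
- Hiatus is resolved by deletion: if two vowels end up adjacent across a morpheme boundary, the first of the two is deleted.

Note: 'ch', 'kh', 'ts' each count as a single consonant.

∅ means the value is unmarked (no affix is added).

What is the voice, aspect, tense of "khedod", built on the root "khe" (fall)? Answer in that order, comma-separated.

causative, progressive, past

Segment: khe-d-od.
voice: -d → causative.
aspect: ∅ → progressive.
tense: -od → past.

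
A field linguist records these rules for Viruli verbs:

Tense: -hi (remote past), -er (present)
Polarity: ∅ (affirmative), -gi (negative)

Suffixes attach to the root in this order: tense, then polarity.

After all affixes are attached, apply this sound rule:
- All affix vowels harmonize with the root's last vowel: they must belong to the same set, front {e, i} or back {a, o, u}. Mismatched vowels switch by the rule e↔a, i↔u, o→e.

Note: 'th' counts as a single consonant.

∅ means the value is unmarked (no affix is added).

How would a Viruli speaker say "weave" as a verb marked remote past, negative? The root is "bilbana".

Attach tense remote past -hi → bilbanahi.
Attach polarity negative -gi → bilbanahigi.
Apply vowel harmony: bilbanahigi → bilbanahugu.

bilbanahugu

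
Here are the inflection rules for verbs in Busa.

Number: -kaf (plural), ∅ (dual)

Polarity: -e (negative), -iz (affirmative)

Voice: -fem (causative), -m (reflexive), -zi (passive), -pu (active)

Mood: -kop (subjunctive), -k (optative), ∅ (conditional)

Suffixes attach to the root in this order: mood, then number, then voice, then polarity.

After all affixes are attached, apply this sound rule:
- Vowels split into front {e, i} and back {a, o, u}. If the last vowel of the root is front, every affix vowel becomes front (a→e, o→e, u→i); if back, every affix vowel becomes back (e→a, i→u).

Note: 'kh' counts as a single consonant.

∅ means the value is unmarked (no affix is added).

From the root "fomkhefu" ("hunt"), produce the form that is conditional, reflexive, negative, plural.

fomkhefukafma

mood = conditional: zero marking, form stays fomkhefu.
Attach number plural -kaf → fomkhefukaf.
Attach voice reflexive -m → fomkhefukafm.
Attach polarity negative -e → fomkhefukafme.
Apply vowel harmony: fomkhefukafme → fomkhefukafma.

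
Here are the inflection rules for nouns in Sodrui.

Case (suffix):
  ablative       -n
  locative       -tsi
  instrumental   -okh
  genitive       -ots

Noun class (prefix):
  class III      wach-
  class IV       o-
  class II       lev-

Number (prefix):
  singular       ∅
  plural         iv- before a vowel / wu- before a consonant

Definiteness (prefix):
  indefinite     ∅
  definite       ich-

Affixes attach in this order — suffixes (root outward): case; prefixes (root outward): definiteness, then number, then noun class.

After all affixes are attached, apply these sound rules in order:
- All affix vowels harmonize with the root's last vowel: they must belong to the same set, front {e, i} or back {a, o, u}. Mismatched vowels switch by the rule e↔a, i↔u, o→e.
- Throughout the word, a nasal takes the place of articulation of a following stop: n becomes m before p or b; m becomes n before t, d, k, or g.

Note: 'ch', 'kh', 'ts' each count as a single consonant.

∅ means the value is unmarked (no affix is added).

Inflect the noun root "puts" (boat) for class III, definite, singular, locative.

Attach definiteness definite ich- → ichputs.
number = singular: zero marking, form stays ichputs.
Attach case locative -tsi → ichputstsi.
Attach noun class class III wach- → wachichputstsi.
Apply vowel harmony: wachichputstsi → wachuchputstsu.
Nasal assimilation: no change.

wachuchputstsu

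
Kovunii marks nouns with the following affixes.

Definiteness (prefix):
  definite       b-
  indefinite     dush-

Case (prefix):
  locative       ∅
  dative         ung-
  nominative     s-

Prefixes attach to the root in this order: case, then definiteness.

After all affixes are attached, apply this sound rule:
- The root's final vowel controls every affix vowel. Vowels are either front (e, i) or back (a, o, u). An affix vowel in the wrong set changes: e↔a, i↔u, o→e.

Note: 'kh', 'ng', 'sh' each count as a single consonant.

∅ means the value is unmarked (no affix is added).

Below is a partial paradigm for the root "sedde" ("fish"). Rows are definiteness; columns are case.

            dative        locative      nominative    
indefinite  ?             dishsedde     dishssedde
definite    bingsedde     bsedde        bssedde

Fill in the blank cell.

dishingsedde

Attach case dative ung- → ungsedde.
Attach definiteness indefinite dush- → dushungsedde.
Apply vowel harmony: dushungsedde → dishingsedde.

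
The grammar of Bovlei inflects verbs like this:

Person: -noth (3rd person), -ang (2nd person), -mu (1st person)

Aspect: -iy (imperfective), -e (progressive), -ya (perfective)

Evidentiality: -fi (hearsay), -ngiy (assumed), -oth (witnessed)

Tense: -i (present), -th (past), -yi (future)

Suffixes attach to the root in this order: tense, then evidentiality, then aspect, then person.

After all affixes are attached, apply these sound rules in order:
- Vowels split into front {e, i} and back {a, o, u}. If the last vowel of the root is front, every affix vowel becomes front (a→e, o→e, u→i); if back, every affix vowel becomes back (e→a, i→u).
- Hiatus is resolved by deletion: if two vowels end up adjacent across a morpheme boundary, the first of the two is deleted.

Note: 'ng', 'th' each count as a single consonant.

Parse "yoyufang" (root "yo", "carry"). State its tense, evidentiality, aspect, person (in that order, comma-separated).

future, hearsay, progressive, 2nd person

Segment: yo-yi-fi-e-ang.
tense: -yi → future.
evidentiality: -fi → hearsay.
aspect: -e → progressive.
person: -ang → 2nd person.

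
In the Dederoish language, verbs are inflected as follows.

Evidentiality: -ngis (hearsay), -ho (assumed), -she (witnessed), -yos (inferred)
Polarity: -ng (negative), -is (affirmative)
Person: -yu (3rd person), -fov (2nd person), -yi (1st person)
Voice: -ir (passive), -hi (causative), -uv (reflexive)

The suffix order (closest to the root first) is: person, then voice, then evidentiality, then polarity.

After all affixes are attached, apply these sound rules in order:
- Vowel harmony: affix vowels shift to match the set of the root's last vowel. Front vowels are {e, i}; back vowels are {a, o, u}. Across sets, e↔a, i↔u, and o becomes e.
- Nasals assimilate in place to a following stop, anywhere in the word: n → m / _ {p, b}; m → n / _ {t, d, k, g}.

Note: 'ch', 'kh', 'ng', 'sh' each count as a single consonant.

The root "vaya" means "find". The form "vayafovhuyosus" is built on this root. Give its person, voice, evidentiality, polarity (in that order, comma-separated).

Segment: vaya-fov-hi-yos-is.
person: -fov → 2nd person.
voice: -hi → causative.
evidentiality: -yos → inferred.
polarity: -is → affirmative.

2nd person, causative, inferred, affirmative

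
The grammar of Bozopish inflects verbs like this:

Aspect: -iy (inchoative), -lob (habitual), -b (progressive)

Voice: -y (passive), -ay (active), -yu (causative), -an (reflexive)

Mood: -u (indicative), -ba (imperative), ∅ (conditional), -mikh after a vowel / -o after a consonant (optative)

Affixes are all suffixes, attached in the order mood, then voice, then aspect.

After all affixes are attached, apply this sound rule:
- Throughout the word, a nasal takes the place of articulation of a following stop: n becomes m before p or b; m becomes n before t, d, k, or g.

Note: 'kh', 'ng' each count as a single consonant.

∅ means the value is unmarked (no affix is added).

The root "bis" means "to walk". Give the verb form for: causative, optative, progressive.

bisoyub

Attach mood optative -o (after consonant 's') → biso.
Attach voice causative -yu → bisoyu.
Attach aspect progressive -b → bisoyub.
Nasal assimilation: no change.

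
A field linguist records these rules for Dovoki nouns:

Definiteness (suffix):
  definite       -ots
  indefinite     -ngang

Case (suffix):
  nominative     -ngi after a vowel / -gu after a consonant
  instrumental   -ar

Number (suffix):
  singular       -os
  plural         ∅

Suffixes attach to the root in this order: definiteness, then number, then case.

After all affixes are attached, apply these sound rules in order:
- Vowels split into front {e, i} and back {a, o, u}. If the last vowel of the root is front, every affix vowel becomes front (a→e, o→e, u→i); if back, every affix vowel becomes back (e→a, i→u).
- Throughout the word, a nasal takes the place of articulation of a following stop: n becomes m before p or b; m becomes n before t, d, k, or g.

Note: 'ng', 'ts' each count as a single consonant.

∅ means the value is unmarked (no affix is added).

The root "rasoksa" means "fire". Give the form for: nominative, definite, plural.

Attach definiteness definite -ots → rasoksaots.
number = plural: zero marking, form stays rasoksaots.
Attach case nominative -gu (after consonant 'ts') → rasoksaotsgu.
Vowel harmony: no change.
Nasal assimilation: no change.

rasoksaotsgu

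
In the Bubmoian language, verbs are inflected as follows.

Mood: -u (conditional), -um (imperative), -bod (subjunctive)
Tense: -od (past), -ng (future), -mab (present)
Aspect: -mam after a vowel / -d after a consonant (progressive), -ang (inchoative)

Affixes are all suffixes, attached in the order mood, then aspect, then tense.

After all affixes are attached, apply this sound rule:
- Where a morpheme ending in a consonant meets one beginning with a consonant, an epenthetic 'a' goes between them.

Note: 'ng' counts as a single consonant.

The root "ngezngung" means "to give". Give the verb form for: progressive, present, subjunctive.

Attach mood subjunctive -bod → ngezngungbod.
Attach aspect progressive -d (after consonant 'd') → ngezngungbodd.
Attach tense present -mab → ngezngungboddmab.
Apply epenthesis: ngezngungboddmab → ngezngungabodadamab.

ngezngungabodadamab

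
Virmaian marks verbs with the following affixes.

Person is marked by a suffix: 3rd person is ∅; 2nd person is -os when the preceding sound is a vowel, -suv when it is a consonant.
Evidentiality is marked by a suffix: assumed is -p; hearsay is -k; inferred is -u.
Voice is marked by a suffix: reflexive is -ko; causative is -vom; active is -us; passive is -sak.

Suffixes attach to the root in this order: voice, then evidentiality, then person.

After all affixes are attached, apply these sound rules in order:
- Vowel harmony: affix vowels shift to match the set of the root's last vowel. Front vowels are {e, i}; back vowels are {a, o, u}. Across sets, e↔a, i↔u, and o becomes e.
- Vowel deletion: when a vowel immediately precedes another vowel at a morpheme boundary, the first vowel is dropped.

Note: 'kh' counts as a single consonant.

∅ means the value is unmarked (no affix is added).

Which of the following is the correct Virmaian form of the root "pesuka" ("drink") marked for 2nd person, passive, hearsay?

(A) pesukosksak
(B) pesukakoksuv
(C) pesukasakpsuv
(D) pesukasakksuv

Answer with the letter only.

Attach voice passive -sak → pesukasak.
Attach evidentiality hearsay -k → pesukasakk.
Attach person 2nd person -suv (after consonant 'k') → pesukasakksuv.
Vowel harmony: no change.
Vowel deletion: no change.
So the correct form is pesukasakksuv, option (D).
(C) pesukasakpsuv is wrong: it uses assumed instead of hearsay for evidentiality.
(B) pesukakoksuv is wrong: it uses reflexive instead of passive for voice.
(A) pesukosksak is wrong: it has the affixes in the wrong order.

D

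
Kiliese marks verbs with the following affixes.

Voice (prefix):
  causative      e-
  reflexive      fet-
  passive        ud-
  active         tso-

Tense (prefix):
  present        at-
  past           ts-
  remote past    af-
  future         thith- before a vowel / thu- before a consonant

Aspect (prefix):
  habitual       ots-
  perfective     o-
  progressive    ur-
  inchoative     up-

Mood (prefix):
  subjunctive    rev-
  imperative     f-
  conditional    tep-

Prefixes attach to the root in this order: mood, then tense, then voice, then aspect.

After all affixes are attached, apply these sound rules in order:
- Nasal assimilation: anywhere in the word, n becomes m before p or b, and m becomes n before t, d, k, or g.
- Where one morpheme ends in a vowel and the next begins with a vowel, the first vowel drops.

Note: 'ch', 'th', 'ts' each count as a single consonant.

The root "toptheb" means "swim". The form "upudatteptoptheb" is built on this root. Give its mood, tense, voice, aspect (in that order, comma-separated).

Segment: up-ud-at-tep-toptheb.
mood: tep- → conditional.
tense: at- → present.
voice: ud- → passive.
aspect: up- → inchoative.

conditional, present, passive, inchoative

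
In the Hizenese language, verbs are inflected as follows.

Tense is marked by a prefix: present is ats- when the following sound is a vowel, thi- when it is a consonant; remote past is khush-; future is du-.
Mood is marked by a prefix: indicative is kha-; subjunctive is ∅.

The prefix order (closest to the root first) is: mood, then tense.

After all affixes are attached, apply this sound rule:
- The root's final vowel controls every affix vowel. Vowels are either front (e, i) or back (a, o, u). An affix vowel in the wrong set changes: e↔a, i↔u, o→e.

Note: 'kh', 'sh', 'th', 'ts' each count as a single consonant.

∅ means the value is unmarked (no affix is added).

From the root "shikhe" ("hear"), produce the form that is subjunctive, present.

thishikhe

mood = subjunctive: zero marking, form stays shikhe.
Attach tense present thi- (before consonant 'sh') → thishikhe.
Vowel harmony: no change.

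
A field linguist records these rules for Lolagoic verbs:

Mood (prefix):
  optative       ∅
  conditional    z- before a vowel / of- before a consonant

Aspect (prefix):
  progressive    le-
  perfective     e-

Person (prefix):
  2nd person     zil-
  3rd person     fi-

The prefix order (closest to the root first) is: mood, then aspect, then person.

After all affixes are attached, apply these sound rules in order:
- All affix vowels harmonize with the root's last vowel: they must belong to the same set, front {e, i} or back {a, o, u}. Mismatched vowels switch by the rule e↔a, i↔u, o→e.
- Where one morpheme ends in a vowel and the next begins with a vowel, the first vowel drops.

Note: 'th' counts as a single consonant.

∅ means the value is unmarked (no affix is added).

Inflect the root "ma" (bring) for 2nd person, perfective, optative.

mood = optative: zero marking, form stays ma.
Attach aspect perfective e- → ema.
Attach person 2nd person zil- → zilema.
Apply vowel harmony: zilema → zulama.
Vowel deletion: no change.

zulama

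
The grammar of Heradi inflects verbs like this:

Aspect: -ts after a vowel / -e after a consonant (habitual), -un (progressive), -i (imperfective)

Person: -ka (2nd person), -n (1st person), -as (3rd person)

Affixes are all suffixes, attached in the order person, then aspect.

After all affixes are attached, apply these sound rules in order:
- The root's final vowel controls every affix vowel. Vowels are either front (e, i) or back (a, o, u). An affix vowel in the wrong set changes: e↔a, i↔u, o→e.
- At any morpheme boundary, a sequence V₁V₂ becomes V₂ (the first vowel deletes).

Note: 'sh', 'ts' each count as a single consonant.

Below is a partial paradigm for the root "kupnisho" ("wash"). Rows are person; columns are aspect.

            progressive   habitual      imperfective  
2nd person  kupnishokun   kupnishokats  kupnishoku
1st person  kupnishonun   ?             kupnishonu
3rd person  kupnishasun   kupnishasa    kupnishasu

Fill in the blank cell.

kupnishona

Attach person 1st person -n → kupnishon.
Attach aspect habitual -e (after consonant 'n') → kupnishone.
Apply vowel harmony: kupnishone → kupnishona.
Vowel deletion: no change.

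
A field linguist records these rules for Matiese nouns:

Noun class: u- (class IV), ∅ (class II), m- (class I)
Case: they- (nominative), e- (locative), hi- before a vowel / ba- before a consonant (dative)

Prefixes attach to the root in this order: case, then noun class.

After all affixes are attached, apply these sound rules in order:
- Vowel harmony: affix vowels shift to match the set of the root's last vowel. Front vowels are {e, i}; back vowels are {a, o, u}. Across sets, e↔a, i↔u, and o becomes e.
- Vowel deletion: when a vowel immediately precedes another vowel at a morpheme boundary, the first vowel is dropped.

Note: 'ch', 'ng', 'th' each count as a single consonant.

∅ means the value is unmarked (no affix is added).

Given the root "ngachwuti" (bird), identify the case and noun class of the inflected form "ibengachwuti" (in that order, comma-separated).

dative, class IV

Segment: u-ba-ngachwuti.
case: hi/ba- → dative.
noun class: u- → class IV.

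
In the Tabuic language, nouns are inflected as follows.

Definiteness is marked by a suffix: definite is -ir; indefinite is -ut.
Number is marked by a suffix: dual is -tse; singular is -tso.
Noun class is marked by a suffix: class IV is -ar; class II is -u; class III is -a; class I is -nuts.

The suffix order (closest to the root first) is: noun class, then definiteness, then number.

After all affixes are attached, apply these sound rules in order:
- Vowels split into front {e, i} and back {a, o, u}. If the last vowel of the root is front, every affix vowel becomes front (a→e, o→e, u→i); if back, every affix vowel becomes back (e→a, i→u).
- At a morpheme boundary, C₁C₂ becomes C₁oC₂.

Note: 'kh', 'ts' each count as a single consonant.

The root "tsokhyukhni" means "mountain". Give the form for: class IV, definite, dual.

Attach noun class class IV -ar → tsokhyukhniar.
Attach definiteness definite -ir → tsokhyukhniarir.
Attach number dual -tse → tsokhyukhniarirtse.
Apply vowel harmony: tsokhyukhniarirtse → tsokhyukhnierirtse.
Apply epenthesis: tsokhyukhnierirtse → tsokhyukhnierirotse.

tsokhyukhnierirotse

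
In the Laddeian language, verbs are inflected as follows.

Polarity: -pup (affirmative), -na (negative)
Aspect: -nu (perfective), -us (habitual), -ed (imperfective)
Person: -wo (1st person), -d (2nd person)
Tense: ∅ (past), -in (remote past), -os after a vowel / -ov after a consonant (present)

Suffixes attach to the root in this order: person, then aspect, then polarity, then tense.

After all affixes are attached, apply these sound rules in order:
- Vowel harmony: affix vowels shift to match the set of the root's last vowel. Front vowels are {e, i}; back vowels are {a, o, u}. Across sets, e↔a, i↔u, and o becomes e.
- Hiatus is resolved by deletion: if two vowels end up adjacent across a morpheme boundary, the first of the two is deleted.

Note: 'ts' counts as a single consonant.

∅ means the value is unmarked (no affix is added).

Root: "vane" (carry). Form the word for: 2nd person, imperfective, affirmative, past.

vanededpip

Attach person 2nd person -d → vaned.
Attach aspect imperfective -ed → vaneded.
Attach polarity affirmative -pup → vanededpup.
tense = past: zero marking, form stays vanededpup.
Apply vowel harmony: vanededpup → vanededpip.
Vowel deletion: no change.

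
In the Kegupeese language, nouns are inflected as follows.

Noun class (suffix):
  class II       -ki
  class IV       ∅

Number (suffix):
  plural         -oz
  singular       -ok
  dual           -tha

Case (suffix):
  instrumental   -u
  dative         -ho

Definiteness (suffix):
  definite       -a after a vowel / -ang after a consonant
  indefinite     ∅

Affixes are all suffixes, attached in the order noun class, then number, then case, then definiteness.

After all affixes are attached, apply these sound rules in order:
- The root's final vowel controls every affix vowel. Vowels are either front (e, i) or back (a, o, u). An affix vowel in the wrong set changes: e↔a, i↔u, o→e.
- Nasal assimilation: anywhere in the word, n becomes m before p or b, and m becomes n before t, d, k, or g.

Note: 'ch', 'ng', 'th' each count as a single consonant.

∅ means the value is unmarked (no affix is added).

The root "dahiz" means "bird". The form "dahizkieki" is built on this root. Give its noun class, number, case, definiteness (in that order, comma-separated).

class II, singular, instrumental, indefinite

Segment: dahiz-ki-ok-u.
noun class: -ki → class II.
number: -ok → singular.
case: -u → instrumental.
definiteness: ∅ → indefinite.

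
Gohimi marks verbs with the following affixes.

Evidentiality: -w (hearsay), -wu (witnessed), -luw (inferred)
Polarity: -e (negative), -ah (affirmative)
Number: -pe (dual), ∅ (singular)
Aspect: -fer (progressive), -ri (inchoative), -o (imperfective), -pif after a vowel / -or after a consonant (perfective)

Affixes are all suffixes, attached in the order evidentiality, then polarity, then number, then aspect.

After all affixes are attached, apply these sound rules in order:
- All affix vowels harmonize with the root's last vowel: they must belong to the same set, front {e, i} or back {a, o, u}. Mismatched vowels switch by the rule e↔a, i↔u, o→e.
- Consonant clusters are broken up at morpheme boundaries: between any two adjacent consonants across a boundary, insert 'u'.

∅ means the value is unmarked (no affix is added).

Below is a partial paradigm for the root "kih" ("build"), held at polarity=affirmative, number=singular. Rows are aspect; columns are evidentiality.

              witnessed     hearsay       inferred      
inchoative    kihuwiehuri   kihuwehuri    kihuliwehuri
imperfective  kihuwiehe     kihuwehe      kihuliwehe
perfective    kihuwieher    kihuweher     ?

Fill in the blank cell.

kihuliweher

Attach evidentiality inferred -luw → kihluw.
Attach polarity affirmative -ah → kihluwah.
number = singular: zero marking, form stays kihluwah.
Attach aspect perfective -or (after consonant 'h') → kihluwahor.
Apply vowel harmony: kihluwahor → kihliweher.
Apply epenthesis: kihliweher → kihuliweher.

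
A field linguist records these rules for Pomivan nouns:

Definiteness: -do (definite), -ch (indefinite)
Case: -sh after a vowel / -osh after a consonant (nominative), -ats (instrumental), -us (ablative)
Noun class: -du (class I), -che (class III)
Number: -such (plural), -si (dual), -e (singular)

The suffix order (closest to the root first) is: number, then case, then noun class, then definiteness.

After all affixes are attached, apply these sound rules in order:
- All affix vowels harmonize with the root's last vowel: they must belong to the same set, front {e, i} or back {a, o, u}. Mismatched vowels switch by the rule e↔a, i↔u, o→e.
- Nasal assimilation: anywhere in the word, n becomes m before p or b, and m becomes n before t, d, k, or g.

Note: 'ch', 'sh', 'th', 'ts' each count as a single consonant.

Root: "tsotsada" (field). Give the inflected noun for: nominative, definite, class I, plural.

Attach number plural -such → tsotsadasuch.
Attach case nominative -osh (after consonant 'ch') → tsotsadasuchosh.
Attach noun class class I -du → tsotsadasuchoshdu.
Attach definiteness definite -do → tsotsadasuchoshdudo.
Vowel harmony: no change.
Nasal assimilation: no change.

tsotsadasuchoshdudo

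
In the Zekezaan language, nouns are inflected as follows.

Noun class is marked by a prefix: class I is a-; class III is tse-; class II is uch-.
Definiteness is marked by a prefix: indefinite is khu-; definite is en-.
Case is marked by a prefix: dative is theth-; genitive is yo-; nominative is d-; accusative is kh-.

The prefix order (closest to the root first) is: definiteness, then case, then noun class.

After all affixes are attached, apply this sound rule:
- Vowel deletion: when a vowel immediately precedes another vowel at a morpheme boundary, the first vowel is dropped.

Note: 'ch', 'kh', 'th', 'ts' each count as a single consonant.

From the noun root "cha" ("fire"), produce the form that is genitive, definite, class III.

tseyencha

Attach definiteness definite en- → encha.
Attach case genitive yo- → yoencha.
Attach noun class class III tse- → tseyoencha.
Apply vowel deletion: tseyoencha → tseyencha.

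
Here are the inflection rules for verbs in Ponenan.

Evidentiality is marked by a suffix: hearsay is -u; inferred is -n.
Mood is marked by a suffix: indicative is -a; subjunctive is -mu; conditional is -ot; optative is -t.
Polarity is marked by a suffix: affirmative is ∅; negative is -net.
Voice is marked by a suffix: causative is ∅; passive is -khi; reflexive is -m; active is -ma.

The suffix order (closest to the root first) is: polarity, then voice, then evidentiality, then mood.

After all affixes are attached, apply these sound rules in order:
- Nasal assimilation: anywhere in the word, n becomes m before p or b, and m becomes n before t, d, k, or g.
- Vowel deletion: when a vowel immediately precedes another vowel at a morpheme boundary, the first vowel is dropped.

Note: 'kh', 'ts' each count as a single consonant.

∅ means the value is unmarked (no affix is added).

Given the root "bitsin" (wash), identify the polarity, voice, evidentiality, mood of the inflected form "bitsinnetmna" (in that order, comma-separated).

negative, reflexive, inferred, indicative

Segment: bitsin-net-m-n-a.
polarity: -net → negative.
voice: -m → reflexive.
evidentiality: -n → inferred.
mood: -a → indicative.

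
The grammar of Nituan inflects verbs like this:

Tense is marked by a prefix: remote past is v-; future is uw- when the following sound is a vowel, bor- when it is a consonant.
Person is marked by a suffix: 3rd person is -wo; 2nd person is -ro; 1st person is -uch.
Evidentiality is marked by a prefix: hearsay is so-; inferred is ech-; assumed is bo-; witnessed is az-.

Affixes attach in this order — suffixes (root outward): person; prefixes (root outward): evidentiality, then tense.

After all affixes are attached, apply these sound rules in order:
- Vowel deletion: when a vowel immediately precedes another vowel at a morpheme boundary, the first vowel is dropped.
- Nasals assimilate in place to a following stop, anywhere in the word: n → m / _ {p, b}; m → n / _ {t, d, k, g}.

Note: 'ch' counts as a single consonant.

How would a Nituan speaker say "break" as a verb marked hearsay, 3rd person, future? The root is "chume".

Attach person 3rd person -wo → chumewo.
Attach evidentiality hearsay so- → sochumewo.
Attach tense future bor- (before consonant 's') → borsochumewo.
Vowel deletion: no change.
Nasal assimilation: no change.

borsochumewo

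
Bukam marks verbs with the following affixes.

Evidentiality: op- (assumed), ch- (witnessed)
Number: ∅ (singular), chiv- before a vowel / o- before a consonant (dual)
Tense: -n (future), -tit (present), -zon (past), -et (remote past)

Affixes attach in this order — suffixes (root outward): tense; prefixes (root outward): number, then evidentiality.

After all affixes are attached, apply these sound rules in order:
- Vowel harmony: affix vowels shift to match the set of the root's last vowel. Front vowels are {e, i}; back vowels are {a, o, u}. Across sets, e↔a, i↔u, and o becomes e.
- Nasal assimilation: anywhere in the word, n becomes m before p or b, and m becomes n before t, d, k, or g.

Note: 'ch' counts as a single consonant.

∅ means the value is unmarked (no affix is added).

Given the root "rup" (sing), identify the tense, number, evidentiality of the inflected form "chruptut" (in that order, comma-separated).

Segment: ch-rup-tit.
tense: -tit → present.
number: ∅ → singular.
evidentiality: ch- → witnessed.

present, singular, witnessed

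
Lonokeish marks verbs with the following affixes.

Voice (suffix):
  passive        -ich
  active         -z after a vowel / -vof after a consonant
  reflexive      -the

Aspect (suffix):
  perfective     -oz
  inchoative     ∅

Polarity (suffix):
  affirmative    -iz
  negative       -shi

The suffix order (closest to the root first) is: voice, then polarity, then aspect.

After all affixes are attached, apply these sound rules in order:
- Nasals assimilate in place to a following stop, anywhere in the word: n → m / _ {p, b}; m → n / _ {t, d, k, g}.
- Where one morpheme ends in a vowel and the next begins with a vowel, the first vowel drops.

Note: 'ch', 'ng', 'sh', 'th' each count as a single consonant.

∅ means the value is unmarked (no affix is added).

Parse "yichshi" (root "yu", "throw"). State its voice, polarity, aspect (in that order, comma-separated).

passive, negative, inchoative

Segment: yu-ich-shi.
voice: -ich → passive.
polarity: -shi → negative.
aspect: ∅ → inchoative.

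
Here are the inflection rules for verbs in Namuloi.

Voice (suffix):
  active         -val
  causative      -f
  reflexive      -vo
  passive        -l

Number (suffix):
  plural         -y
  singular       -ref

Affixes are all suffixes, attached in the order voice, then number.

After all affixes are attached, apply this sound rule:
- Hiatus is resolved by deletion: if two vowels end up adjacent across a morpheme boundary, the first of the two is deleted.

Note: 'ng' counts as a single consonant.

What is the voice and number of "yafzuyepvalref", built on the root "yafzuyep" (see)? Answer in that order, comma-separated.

Segment: yafzuyep-val-ref.
voice: -val → active.
number: -ref → singular.

active, singular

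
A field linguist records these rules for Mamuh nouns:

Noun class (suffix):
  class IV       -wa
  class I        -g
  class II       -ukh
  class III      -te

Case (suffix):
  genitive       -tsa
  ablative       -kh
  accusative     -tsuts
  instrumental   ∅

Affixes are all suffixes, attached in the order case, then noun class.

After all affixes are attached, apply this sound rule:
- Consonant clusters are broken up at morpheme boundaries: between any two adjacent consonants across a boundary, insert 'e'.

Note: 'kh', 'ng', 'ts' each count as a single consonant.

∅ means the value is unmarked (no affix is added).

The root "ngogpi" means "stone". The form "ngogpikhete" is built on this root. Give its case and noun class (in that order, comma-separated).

ablative, class III

Segment: ngogpi-kh-te.
case: -kh → ablative.
noun class: -te → class III.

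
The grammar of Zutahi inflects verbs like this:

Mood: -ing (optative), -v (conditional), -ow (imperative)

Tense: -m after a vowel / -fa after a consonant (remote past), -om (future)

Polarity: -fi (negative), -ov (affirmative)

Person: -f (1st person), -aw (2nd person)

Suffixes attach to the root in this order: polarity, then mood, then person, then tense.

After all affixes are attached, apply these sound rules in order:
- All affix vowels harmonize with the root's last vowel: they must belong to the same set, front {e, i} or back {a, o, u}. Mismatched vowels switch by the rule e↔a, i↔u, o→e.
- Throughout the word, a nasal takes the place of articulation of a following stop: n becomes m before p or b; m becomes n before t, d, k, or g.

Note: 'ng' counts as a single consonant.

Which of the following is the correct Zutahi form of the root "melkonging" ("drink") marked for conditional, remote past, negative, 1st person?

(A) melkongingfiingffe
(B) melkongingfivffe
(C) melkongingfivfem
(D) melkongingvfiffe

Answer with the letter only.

Attach polarity negative -fi → melkongingfi.
Attach mood conditional -v → melkongingfiv.
Attach person 1st person -f → melkongingfivf.
Attach tense remote past -fa (after consonant 'f') → melkongingfivffa.
Apply vowel harmony: melkongingfivffa → melkongingfivffe.
Nasal assimilation: no change.
So the correct form is melkongingfivffe, option (B).
(A) melkongingfiingffe is wrong: it uses optative instead of conditional for mood.
(D) melkongingvfiffe is wrong: it has the affixes in the wrong order.
(C) melkongingfivfem is wrong: it uses future instead of remote past for tense.

B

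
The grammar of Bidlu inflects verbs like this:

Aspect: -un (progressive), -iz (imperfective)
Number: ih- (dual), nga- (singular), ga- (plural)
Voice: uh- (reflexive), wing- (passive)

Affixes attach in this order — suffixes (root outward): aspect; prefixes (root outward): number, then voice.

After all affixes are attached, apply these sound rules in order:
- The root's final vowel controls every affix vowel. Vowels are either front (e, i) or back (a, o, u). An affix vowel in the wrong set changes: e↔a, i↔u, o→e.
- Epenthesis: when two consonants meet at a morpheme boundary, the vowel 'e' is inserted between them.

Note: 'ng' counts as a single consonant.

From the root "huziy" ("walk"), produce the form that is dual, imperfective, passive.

Attach aspect imperfective -iz → huziyiz.
Attach number dual ih- → ihhuziyiz.
Attach voice passive wing- → wingihhuziyiz.
Vowel harmony: no change.
Apply epenthesis: wingihhuziyiz → wingihehuziyiz.

wingihehuziyiz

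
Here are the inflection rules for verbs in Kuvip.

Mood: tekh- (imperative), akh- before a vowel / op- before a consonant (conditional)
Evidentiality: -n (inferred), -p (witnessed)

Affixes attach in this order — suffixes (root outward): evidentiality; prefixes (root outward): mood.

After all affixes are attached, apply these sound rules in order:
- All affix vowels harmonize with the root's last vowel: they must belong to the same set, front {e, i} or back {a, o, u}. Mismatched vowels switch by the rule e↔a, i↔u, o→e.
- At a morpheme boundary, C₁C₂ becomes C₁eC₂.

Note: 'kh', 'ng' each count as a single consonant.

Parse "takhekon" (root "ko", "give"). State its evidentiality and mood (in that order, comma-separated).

Segment: tekh-ko-n.
evidentiality: -n → inferred.
mood: tekh- → imperative.

inferred, imperative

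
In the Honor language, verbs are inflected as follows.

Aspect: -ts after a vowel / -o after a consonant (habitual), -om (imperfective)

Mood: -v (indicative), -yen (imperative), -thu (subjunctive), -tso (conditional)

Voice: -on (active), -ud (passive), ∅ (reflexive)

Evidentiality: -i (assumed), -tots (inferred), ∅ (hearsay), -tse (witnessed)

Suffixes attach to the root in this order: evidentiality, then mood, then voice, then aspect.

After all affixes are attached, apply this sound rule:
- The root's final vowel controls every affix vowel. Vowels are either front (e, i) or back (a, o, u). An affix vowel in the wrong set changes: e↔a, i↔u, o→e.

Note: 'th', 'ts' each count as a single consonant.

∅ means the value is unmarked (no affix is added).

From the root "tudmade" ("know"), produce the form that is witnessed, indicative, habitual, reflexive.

tudmadetseve

Attach evidentiality witnessed -tse → tudmadetse.
Attach mood indicative -v → tudmadetsev.
voice = reflexive: zero marking, form stays tudmadetsev.
Attach aspect habitual -o (after consonant 'v') → tudmadetsevo.
Apply vowel harmony: tudmadetsevo → tudmadetseve.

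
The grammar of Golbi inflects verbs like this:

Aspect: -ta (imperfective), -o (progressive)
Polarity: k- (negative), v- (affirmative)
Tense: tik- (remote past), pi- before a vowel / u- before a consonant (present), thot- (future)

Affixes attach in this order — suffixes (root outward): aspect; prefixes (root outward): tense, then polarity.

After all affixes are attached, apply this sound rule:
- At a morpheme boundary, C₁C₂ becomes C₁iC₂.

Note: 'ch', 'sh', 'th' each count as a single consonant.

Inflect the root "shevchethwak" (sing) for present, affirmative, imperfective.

Attach tense present u- (before consonant 'sh') → ushevchethwak.
Attach aspect imperfective -ta → ushevchethwakta.
Attach polarity affirmative v- → vushevchethwakta.
Apply epenthesis: vushevchethwakta → vushevchethwakita.

vushevchethwakita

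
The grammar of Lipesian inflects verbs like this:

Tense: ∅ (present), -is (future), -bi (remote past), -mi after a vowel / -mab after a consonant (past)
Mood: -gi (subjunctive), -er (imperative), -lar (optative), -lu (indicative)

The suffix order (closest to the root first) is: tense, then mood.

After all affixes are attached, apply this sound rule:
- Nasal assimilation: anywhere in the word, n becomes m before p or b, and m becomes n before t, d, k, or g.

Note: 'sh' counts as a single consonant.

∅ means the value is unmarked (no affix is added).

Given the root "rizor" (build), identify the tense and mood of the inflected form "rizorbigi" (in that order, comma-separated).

remote past, subjunctive

Segment: rizor-bi-gi.
tense: -bi → remote past.
mood: -gi → subjunctive.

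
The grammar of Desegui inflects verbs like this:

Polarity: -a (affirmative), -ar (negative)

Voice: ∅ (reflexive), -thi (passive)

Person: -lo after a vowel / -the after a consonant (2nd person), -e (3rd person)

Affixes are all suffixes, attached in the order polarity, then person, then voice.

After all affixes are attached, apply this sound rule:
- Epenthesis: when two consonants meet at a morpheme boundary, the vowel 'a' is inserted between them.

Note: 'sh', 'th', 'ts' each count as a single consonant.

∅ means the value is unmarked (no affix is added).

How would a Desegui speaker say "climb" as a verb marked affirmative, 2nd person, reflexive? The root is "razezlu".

Attach polarity affirmative -a → razezlua.
Attach person 2nd person -lo (after vowel 'a') → razezlualo.
voice = reflexive: zero marking, form stays razezlualo.
Epenthesis: no change.

razezlualo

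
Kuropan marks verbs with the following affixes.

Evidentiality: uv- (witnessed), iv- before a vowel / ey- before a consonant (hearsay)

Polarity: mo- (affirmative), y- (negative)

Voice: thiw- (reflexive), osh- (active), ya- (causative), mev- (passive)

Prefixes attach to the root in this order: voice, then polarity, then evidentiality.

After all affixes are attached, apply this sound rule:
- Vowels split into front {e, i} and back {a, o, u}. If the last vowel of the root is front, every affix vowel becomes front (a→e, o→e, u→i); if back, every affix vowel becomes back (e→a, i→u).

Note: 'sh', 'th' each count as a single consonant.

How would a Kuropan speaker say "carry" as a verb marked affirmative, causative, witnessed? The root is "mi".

ivmeyemi

Attach voice causative ya- → yami.
Attach polarity affirmative mo- → moyami.
Attach evidentiality witnessed uv- → uvmoyami.
Apply vowel harmony: uvmoyami → ivmeyemi.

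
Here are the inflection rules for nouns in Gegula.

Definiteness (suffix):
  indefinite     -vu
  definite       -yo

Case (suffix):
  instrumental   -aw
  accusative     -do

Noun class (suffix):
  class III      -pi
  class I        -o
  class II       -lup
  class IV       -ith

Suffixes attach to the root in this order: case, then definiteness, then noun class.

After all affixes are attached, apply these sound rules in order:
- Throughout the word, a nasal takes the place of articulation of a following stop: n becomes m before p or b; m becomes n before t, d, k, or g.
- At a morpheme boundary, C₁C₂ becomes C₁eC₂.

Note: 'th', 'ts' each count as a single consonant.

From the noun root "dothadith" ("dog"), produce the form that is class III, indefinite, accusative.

Attach case accusative -do → dothadithdo.
Attach definiteness indefinite -vu → dothadithdovu.
Attach noun class class III -pi → dothadithdovupi.
Nasal assimilation: no change.
Apply epenthesis: dothadithdovupi → dothadithedovupi.

dothadithedovupi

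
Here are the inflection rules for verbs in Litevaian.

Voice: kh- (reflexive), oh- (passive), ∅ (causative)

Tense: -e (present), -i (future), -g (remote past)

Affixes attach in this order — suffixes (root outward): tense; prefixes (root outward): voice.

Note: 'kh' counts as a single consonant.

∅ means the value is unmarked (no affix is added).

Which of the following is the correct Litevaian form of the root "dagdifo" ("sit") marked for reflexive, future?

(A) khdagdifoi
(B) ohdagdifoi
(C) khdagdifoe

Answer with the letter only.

A

Attach voice reflexive kh- → khdagdifo.
Attach tense future -i → khdagdifoi.
So the correct form is khdagdifoi, option (A).
(C) khdagdifoe is wrong: it uses present instead of future for tense.
(B) ohdagdifoi is wrong: it uses passive instead of reflexive for voice.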